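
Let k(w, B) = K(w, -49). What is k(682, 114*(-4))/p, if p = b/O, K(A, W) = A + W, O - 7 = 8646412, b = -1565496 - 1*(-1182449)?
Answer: -5473183227/383047 ≈ -14289.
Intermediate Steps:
b = -383047 (b = -1565496 + 1182449 = -383047)
O = 8646419 (O = 7 + 8646412 = 8646419)
k(w, B) = -49 + w (k(w, B) = w - 49 = -49 + w)
p = -383047/8646419 ≈ -0.044301
k(682, 114*(-4))/p = (-49 + 682)/(-383047/8646419) = 633*(-8646419/383047) = -5473183227/383047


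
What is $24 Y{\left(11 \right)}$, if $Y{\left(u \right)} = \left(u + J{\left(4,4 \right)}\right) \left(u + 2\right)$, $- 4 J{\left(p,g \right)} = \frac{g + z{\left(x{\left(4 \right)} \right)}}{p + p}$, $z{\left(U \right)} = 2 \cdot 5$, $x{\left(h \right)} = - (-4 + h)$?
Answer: $\frac{6591}{2} \approx 3295.5$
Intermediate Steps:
$x{\left(h \right)} = 4 - h$
$z{\left(U \right)} = 10$
$J{\left(p,g \right)} = - \frac{10 + g}{8 p}$ ($J{\left(p,g \right)} = - \frac{\left(g + 10\right) \frac{1}{p + p}}{4} = - \frac{\left(10 + g\right) \frac{1}{2 p}}{4} = - \frac{\frac{1}{2} \frac{1}{p} \left(10 + g\right)}{4} = - \frac{10 + g}{8 p}$)
$Y{\left(u \right)} = \left(2 + u\right) \left(- \frac{7}{16} + u\right)$ ($Y{\left(u \right)} = \left(u + \frac{-10 - 4}{8 \cdot 4}\right) \left(u + 2\right) = \left(u + \frac{1}{8} \cdot \frac{1}{4} \left(-10 - 4\right)\right) \left(2 + u\right) = \left(u + \frac{1}{8} \cdot \frac{1}{4} \left(-14\right)\right) \left(2 + u\right) = \left(u - \frac{7}{16}\right) \left(2 + u\right) = \left(- \frac{7}{16} + u\right) \left(2 + u\right) = \left(2 + u\right) \left(- \frac{7}{16} + u\right)$)
$24 Y{\left(11 \right)} = 24 \left(- \frac{7}{8} + 11^{2} + \frac{25}{16} \cdot 11\right) = 24 \left(- \frac{7}{8} + 121 + \frac{275}{16}\right) = 24 \cdot \frac{2197}{16} = \frac{6591}{2}$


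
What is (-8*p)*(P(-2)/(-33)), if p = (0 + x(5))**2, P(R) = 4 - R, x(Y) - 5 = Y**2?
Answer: 14400/11 ≈ 1309.1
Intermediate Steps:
x(Y) = 5 + Y**2
p = 900 (p = (0 + (5 + 5**2))**2 = (0 + (5 + 25))**2 = (0 + 30)**2 = 30**2 = 900)
(-8*p)*(P(-2)/(-33)) = (-8*900)*((4 - 1*(-2))/(-33)) = -7200*(4 + 2)*(-1)/33 = -43200*(-1)/33 = -7200*(-2/11) = 14400/11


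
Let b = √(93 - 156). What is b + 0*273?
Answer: 3*I*√7 ≈ 7.9373*I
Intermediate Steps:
b = 3*I*√7 (b = √(-63) = 3*I*√7 ≈ 7.9373*I)
b + 0*273 = 3*I*√7 + 0*273 = 3*I*√7 + 0 = 3*I*√7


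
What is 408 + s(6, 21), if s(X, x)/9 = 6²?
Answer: 732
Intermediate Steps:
s(X, x) = 324 (s(X, x) = 9*6² = 9*36 = 324)
408 + s(6, 21) = 408 + 324 = 732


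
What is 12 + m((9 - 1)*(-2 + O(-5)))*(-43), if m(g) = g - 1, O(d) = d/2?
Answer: 1603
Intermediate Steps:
O(d) = d/2 (O(d) = d*(½) = d/2)
m(g) = -1 + g
12 + m((9 - 1)*(-2 + O(-5)))*(-43) = 12 + (-1 + (9 - 1)*(-2 + (½)*(-5)))*(-43) = 12 + (-1 + 8*(-2 - 5/2))*(-43) = 12 + (-1 + 8*(-9/2))*(-43) = 12 + (-1 - 36)*(-43) = 12 - 37*(-43) = 12 + 1591 = 1603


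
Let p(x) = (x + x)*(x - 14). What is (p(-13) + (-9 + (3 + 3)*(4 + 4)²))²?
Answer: 1159929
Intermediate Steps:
p(x) = 2*x*(-14 + x) (p(x) = (2*x)*(-14 + x) = 2*x*(-14 + x))
(p(-13) + (-9 + (3 + 3)*(4 + 4)²))² = (2*(-13)*(-14 - 13) + (-9 + (3 + 3)*(4 + 4)²))² = (2*(-13)*(-27) + (-9 + 6*8²))² = (702 + (-9 + 6*64))² = (702 + (-9 + 384))² = (702 + 375)² = 1077² = 1159929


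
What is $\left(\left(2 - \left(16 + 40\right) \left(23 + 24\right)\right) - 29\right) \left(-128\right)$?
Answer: $340352$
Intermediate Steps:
$\left(\left(2 - \left(16 + 40\right) \left(23 + 24\right)\right) - 29\right) \left(-128\right) = \left(\left(2 - 56 \cdot 47\right) - 29\right) \left(-128\right) = \left(\left(2 - 2632\right) - 29\right) \left(-128\right) = \left(-2630 - 29\right) \left(-128\right) = \left(-2659\right) \left(-128\right) = 340352$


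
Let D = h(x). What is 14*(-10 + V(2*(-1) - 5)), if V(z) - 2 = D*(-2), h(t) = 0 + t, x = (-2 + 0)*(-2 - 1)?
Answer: -280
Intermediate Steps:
x = 6 (x = -2*(-3) = 6)
h(t) = t
D = 6
V(z) = -10 (V(z) = 2 + 6*(-2) = 2 - 12 = -10)
14*(-10 + V(2*(-1) - 5)) = 14*(-10 - 10) = 14*(-20) = -280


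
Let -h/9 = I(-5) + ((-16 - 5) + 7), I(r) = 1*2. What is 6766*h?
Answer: 730728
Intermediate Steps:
I(r) = 2
h = 108 (h = -9*(2 + ((-16 - 5) + 7)) = -9*(2 + (-21 + 7)) = -9*(2 - 14) = -9*(-12) = 108)
6766*h = 6766*108 = 730728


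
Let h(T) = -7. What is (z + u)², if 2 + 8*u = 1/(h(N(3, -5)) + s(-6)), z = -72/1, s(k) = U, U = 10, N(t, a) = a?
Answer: 3003289/576 ≈ 5214.0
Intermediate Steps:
s(k) = 10
z = -72 (z = -72*1 = -72)
u = -5/24 (u = -¼ + 1/(8*(-7 + 10)) = -¼ + (⅛)/3 = -¼ + (⅛)*(⅓) = -¼ + 1/24 = -5/24 ≈ -0.20833)
(z + u)² = (-72 - 5/24)² = (-1733/24)² = 3003289/576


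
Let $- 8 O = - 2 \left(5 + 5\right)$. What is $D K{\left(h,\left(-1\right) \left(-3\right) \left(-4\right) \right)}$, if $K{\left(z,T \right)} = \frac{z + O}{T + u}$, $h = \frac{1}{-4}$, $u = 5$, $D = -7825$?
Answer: $\frac{70425}{28} \approx 2515.2$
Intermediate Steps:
$h = - \frac{1}{4} \approx -0.25$
$O = \frac{5}{2}$ ($O = - \frac{\left(-2\right) \left(5 + 5\right)}{8} = - \frac{\left(-2\right) 10}{8} = \left(- \frac{1}{8}\right) \left(-20\right) = \frac{5}{2} \approx 2.5$)
$K{\left(z,T \right)} = \frac{\frac{5}{2} + z}{5 + T}$ ($K{\left(z,T \right)} = \frac{z + \frac{5}{2}}{T + 5} = \frac{\frac{5}{2} + z}{5 + T}$)
$D K{\left(h,\left(-1\right) \left(-3\right) \left(-4\right) \right)} = - 7825 \frac{\frac{5}{2} - \frac{1}{4}}{5 + \left(-1\right) \left(-3\right) \left(-4\right)} = - 7825 \frac{1}{5 + 3 \left(-4\right)} \frac{9}{4} = - 7825 \frac{1}{5 - 12} \cdot \frac{9}{4} = - 7825 \frac{1}{-7} \cdot \frac{9}{4} = - 7825 \left(\left(- \frac{1}{7}\right) \frac{9}{4}\right) = \left(-7825\right) \left(- \frac{9}{28}\right) = \frac{70425}{28}$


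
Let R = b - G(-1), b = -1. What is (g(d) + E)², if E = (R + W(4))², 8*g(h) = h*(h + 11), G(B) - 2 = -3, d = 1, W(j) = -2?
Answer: 121/4 ≈ 30.250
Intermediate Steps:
G(B) = -1 (G(B) = 2 - 3 = -1)
g(h) = h*(11 + h)/8 (g(h) = (h*(h + 11))/8 = (h*(11 + h))/8 = h*(11 + h)/8)
R = 0 (R = -1 - 1*(-1) = -1 + 1 = 0)
E = 4 (E = (0 - 2)² = (-2)² = 4)
(g(d) + E)² = ((⅛)*1*(11 + 1) + 4)² = ((⅛)*1*12 + 4)² = (3/2 + 4)² = (11/2)² = 121/4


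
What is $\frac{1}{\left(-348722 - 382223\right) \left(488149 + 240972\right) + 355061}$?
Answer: $- \frac{1}{532946994284} \approx -1.8764 \cdot 10^{-12}$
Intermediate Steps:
$\frac{1}{\left(-348722 - 382223\right) \left(488149 + 240972\right) + 355061} = \frac{1}{\left(-730945\right) 729121 + 355061} = \frac{1}{-532947349345 + 355061} = \frac{1}{-532946994284} = - \frac{1}{532946994284}$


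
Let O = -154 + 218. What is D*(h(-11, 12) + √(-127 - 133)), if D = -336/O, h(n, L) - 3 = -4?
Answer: 21/4 - 21*I*√65/2 ≈ 5.25 - 84.654*I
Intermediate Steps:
O = 64
h(n, L) = -1 (h(n, L) = 3 - 4 = -1)
D = -21/4 (D = -336/64 = -336*1/64 = -21/4 ≈ -5.2500)
D*(h(-11, 12) + √(-127 - 133)) = -21*(-1 + √(-127 - 133))/4 = -21*(-1 + √(-260))/4 = -21*(-1 + 2*I*√65)/4 = 21/4 - 21*I*√65/2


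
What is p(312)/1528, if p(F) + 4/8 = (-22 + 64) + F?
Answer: 707/3056 ≈ 0.23135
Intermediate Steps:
p(F) = 83/2 + F (p(F) = -1/2 + ((-22 + 64) + F) = -1/2 + (42 + F) = 83/2 + F)
p(312)/1528 = (83/2 + 312)/1528 = (707/2)*(1/1528) = 707/3056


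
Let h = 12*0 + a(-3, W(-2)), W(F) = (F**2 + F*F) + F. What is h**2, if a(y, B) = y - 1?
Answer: 16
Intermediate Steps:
W(F) = F + 2*F**2 (W(F) = (F**2 + F**2) + F = 2*F**2 + F = F + 2*F**2)
a(y, B) = -1 + y
h = -4 (h = 12*0 + (-1 - 3) = 0 - 4 = -4)
h**2 = (-4)**2 = 16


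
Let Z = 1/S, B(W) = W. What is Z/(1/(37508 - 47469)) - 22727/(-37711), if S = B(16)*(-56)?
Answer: 56571809/4827008 ≈ 11.720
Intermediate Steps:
S = -896 (S = 16*(-56) = -896)
Z = -1/896 (Z = 1/(-896) = -1/896 ≈ -0.0011161)
Z/(1/(37508 - 47469)) - 22727/(-37711) = -1/(896*(1/(37508 - 47469))) - 22727/(-37711) = -1/(896*(1/(-9961))) - 22727*(-1/37711) = -1/(896*(-1/9961)) + 22727/37711 = -1/896*(-9961) + 22727/37711 = 1423/128 + 22727/37711 = 56571809/4827008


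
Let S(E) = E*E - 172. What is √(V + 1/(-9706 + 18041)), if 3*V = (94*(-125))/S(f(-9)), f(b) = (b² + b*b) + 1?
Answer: I*√7176803924945235/220018995 ≈ 0.38504*I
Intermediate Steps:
f(b) = 1 + 2*b² (f(b) = (b² + b²) + 1 = 2*b² + 1 = 1 + 2*b²)
S(E) = -172 + E² (S(E) = E² - 172 = -172 + E²)
V = -11750/79191 (V = ((94*(-125))/(-172 + (1 + 2*(-9)²)²))/3 = (-11750/(-172 + (1 + 2*81)²))/3 = (-11750/(-172 + (1 + 162)²))/3 = (-11750/(-172 + 163²))/3 = (-11750/(-172 + 26569))/3 = (-11750/26397)/3 = (-11750*1/26397)/3 = (⅓)*(-11750/26397) = -11750/79191 ≈ -0.14838)
√(V + 1/(-9706 + 18041)) = √(-11750/79191 + 1/(-9706 + 18041)) = √(-11750/79191 + 1/8335) = √(-97857059/660056985) = I*√7176803924945235/220018995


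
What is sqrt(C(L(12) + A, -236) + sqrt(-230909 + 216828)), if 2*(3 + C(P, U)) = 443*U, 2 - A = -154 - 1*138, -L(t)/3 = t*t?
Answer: sqrt(-52277 + I*sqrt(14081)) ≈ 0.2595 + 228.64*I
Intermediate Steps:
L(t) = -3*t**2 (L(t) = -3*t*t = -3*t**2)
A = 294 (A = 2 - (-154 - 1*138) = 2 - (-154 - 138) = 2 - 1*(-292) = 2 + 292 = 294)
C(P, U) = -3 + 443*U/2 (C(P, U) = -3 + (443*U)/2 = -3 + 443*U/2)
sqrt(C(L(12) + A, -236) + sqrt(-230909 + 216828)) = sqrt((-3 + (443/2)*(-236)) + sqrt(-230909 + 216828)) = sqrt((-3 - 52274) + sqrt(-14081)) = sqrt(-52277 + I*sqrt(14081))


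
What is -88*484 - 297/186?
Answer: -2640803/62 ≈ -42594.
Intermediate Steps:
-88*484 - 297/186 = -42592 - 297*1/186 = -42592 - 99/62 = -2640803/62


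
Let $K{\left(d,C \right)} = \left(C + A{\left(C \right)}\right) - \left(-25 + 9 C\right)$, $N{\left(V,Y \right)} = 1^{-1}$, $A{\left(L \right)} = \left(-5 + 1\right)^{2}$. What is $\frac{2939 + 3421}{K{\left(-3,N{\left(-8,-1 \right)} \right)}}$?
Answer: $\frac{2120}{11} \approx 192.73$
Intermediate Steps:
$A{\left(L \right)} = 16$ ($A{\left(L \right)} = \left(-4\right)^{2} = 16$)
$N{\left(V,Y \right)} = 1$
$K{\left(d,C \right)} = 41 - 8 C$ ($K{\left(d,C \right)} = \left(C + 16\right) - \left(-25 + 9 C\right) = \left(16 + C\right) - \left(-25 + 9 C\right) = 41 - 8 C$)
$\frac{2939 + 3421}{K{\left(-3,N{\left(-8,-1 \right)} \right)}} = \frac{2939 + 3421}{41 - 8} = \frac{6360}{41 - 8} = \frac{6360}{33} = 6360 \cdot \frac{1}{33} = \frac{2120}{11}$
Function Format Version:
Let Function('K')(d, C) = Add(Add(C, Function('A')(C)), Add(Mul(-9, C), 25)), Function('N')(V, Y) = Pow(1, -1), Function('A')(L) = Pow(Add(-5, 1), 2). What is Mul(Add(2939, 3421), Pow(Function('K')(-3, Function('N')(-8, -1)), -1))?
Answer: Rational(2120, 11) ≈ 192.73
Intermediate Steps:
Function('A')(L) = 16 (Function('A')(L) = Pow(-4, 2) = 16)
Function('N')(V, Y) = 1
Function('K')(d, C) = Add(41, Mul(-8, C)) (Function('K')(d, C) = Add(Add(C, 16), Add(Mul(-9, C), 25)) = Add(Add(16, C), Add(25, Mul(-9, C))) = Add(41, Mul(-8, C)))
Mul(Add(2939, 3421), Pow(Function('K')(-3, Function('N')(-8, -1)), -1)) = Mul(Add(2939, 3421), Pow(Add(41, Mul(-8, 1)), -1)) = Mul(6360, Pow(Add(41, -8), -1)) = Mul(6360, Pow(33, -1)) = Mul(6360, Rational(1, 33)) = Rational(2120, 11)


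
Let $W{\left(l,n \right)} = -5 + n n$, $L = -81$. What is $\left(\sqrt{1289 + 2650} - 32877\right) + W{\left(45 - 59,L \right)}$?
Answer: $-26321 + \sqrt{3939} \approx -26258.0$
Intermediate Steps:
$W{\left(l,n \right)} = -5 + n^{2}$
$\left(\sqrt{1289 + 2650} - 32877\right) + W{\left(45 - 59,L \right)} = \left(\sqrt{1289 + 2650} - 32877\right) - \left(5 - \left(-81\right)^{2}\right) = \left(\sqrt{3939} - 32877\right) + \left(-5 + 6561\right) = \left(-32877 + \sqrt{3939}\right) + 6556 = -26321 + \sqrt{3939}$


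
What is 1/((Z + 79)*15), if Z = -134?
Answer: -1/825 ≈ -0.0012121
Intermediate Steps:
1/((Z + 79)*15) = 1/((-134 + 79)*15) = 1/(-55*15) = 1/(-825) = -1/825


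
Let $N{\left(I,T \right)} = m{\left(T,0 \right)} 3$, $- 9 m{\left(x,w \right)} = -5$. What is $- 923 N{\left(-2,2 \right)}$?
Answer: $- \frac{4615}{3} \approx -1538.3$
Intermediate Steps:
$m{\left(x,w \right)} = \frac{5}{9}$ ($m{\left(x,w \right)} = \left(- \frac{1}{9}\right) \left(-5\right) = \frac{5}{9}$)
$N{\left(I,T \right)} = \frac{5}{3}$ ($N{\left(I,T \right)} = \frac{5}{9} \cdot 3 = \frac{5}{3}$)
$- 923 N{\left(-2,2 \right)} = \left(-923\right) \frac{5}{3} = - \frac{4615}{3}$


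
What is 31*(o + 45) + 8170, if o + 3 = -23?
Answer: 8759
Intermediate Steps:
o = -26 (o = -3 - 23 = -26)
31*(o + 45) + 8170 = 31*(-26 + 45) + 8170 = 31*19 + 8170 = 589 + 8170 = 8759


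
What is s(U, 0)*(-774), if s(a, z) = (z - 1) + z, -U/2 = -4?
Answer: 774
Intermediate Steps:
U = 8 (U = -2*(-4) = 8)
s(a, z) = -1 + 2*z (s(a, z) = (-1 + z) + z = -1 + 2*z)
s(U, 0)*(-774) = (-1 + 2*0)*(-774) = (-1 + 0)*(-774) = -1*(-774) = 774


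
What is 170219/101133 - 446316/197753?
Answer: -11475958121/19999354149 ≈ -0.57382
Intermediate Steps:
170219/101133 - 446316/197753 = -11475958121/19999354149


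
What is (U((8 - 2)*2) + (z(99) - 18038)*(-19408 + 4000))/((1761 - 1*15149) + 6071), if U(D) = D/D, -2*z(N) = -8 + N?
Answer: -278630569/7317 ≈ -38080.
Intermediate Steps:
z(N) = 4 - N/2 (z(N) = -(-8 + N)/2 = 4 - N/2)
U(D) = 1
(U((8 - 2)*2) + (z(99) - 18038)*(-19408 + 4000))/((1761 - 1*15149) + 6071) = (1 + ((4 - ½*99) - 18038)*(-19408 + 4000))/((1761 - 1*15149) + 6071) = (1 + ((4 - 99/2) - 18038)*(-15408))/((1761 - 15149) + 6071) = (1 + (-91/2 - 18038)*(-15408))/(-13388 + 6071) = (1 - 36167/2*(-15408))/(-7317) = (1 + 278630568)*(-1/7317) = 278630569*(-1/7317) = -278630569/7317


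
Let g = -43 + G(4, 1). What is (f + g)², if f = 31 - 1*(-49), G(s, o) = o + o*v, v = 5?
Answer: 1849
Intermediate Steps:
G(s, o) = 6*o (G(s, o) = o + o*5 = o + 5*o = 6*o)
g = -37 (g = -43 + 6*1 = -43 + 6 = -37)
f = 80 (f = 31 + 49 = 80)
(f + g)² = (80 - 37)² = 43² = 1849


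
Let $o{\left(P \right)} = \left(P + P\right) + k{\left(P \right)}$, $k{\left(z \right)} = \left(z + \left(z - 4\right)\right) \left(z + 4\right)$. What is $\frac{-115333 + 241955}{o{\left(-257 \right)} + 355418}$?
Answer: $\frac{63311}{242979} \approx 0.26056$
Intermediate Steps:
$k{\left(z \right)} = \left(-4 + 2 z\right) \left(4 + z\right)$ ($k{\left(z \right)} = \left(z + \left(z - 4\right)\right) \left(4 + z\right) = \left(z + \left(-4 + z\right)\right) \left(4 + z\right) = \left(-4 + 2 z\right) \left(4 + z\right)$)
$o{\left(P \right)} = -16 + 2 P^{2} + 6 P$ ($o{\left(P \right)} = \left(P + P\right) + \left(-16 + 2 P^{2} + 4 P\right) = 2 P + \left(-16 + 2 P^{2} + 4 P\right) = -16 + 2 P^{2} + 6 P$)
$\frac{-115333 + 241955}{o{\left(-257 \right)} + 355418} = \frac{-115333 + 241955}{\left(-16 + 2 \left(-257\right)^{2} + 6 \left(-257\right)\right) + 355418} = \frac{126622}{\left(-16 + 2 \cdot 66049 - 1542\right) + 355418} = \frac{126622}{\left(-16 + 132098 - 1542\right) + 355418} = \frac{126622}{130540 + 355418} = \frac{126622}{485958} = 126622 \cdot \frac{1}{485958} = \frac{63311}{242979}$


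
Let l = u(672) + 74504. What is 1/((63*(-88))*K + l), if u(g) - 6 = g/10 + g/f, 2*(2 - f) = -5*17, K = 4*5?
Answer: -445/16148026 ≈ -2.7558e-5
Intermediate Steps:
K = 20
f = 89/2 (f = 2 - (-5)*17/2 = 2 - 1/2*(-85) = 2 + 85/2 = 89/2 ≈ 44.500)
u(g) = 6 + 109*g/890 (u(g) = 6 + (g/10 + g/(89/2)) = 6 + (g*(1/10) + g*(2/89)) = 6 + (g/10 + 2*g/89) = 6 + 109*g/890)
l = 33193574/445 (l = (6 + (109/890)*672) + 74504 = (6 + 36624/445) + 74504 = 39294/445 + 74504 = 33193574/445 ≈ 74592.)
1/((63*(-88))*K + l) = 1/((63*(-88))*20 + 33193574/445) = 1/(-5544*20 + 33193574/445) = 1/(-110880 + 33193574/445) = 1/(-16148026/445) = -445/16148026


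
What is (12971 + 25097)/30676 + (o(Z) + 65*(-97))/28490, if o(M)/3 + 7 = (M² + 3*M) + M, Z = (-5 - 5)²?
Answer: 230949018/109244905 ≈ 2.1140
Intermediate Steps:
Z = 100 (Z = (-10)² = 100)
o(M) = -21 + 3*M² + 12*M (o(M) = -21 + 3*((M² + 3*M) + M) = -21 + 3*(M² + 4*M) = -21 + (3*M² + 12*M) = -21 + 3*M² + 12*M)
(12971 + 25097)/30676 + (o(Z) + 65*(-97))/28490 = (12971 + 25097)/30676 + ((-21 + 3*100² + 12*100) + 65*(-97))/28490 = 38068*(1/30676) + ((-21 + 3*10000 + 1200) - 6305)*(1/28490) = 9517/7669 + ((-21 + 30000 + 1200) - 6305)*(1/28490) = 9517/7669 + (31179 - 6305)*(1/28490) = 9517/7669 + 24874*(1/28490) = 9517/7669 + 12437/14245 = 230949018/109244905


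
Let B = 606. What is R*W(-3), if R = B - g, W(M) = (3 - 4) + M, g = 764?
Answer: 632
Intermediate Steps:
W(M) = -1 + M
R = -158 (R = 606 - 1*764 = 606 - 764 = -158)
R*W(-3) = -158*(-1 - 3) = -158*(-4) = 632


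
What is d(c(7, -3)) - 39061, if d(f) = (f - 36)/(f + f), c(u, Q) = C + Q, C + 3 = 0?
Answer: -78115/2 ≈ -39058.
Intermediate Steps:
C = -3 (C = -3 + 0 = -3)
c(u, Q) = -3 + Q
d(f) = (-36 + f)/(2*f) (d(f) = (-36 + f)/((2*f)) = (-36 + f)*(1/(2*f)) = (-36 + f)/(2*f))
d(c(7, -3)) - 39061 = (-36 + (-3 - 3))/(2*(-3 - 3)) - 39061 = (½)*(-36 - 6)/(-6) - 39061 = (½)*(-⅙)*(-42) - 39061 = 7/2 - 39061 = -78115/2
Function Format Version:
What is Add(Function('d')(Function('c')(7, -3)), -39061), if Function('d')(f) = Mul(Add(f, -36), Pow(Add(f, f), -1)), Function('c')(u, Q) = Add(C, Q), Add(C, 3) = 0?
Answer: Rational(-78115, 2) ≈ -39058.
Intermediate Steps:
C = -3 (C = Add(-3, 0) = -3)
Function('c')(u, Q) = Add(-3, Q)
Function('d')(f) = Mul(Rational(1, 2), Pow(f, -1), Add(-36, f)) (Function('d')(f) = Mul(Add(-36, f), Pow(Mul(2, f), -1)) = Mul(Add(-36, f), Mul(Rational(1, 2), Pow(f, -1))) = Mul(Rational(1, 2), Pow(f, -1), Add(-36, f)))
Add(Function('d')(Function('c')(7, -3)), -39061) = Add(Mul(Rational(1, 2), Pow(Add(-3, -3), -1), Add(-36, Add(-3, -3))), -39061) = Add(Mul(Rational(1, 2), Pow(-6, -1), Add(-36, -6)), -39061) = Add(Mul(Rational(1, 2), Rational(-1, 6), -42), -39061) = Add(Rational(7, 2), -39061) = Rational(-78115, 2)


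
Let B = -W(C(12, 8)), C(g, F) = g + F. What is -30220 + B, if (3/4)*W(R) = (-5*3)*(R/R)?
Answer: -30200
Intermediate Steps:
C(g, F) = F + g
W(R) = -20 (W(R) = 4*((-5*3)*(R/R))/3 = 4*(-15*1)/3 = (4/3)*(-15) = -20)
B = 20 (B = -1*(-20) = 20)
-30220 + B = -30220 + 20 = -30200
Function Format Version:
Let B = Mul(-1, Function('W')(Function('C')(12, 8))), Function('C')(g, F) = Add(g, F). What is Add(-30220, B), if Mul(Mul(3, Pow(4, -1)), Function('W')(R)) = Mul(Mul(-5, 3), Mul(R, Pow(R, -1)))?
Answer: -30200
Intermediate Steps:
Function('C')(g, F) = Add(F, g)
Function('W')(R) = -20 (Function('W')(R) = Mul(Rational(4, 3), Mul(Mul(-5, 3), Mul(R, Pow(R, -1)))) = Mul(Rational(4, 3), Mul(-15, 1)) = Mul(Rational(4, 3), -15) = -20)
B = 20 (B = Mul(-1, -20) = 20)
Add(-30220, B) = Add(-30220, 20) = -30200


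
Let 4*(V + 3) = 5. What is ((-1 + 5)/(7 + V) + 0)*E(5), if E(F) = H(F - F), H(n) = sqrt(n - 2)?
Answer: 16*I*sqrt(2)/21 ≈ 1.0775*I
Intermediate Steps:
H(n) = sqrt(-2 + n)
E(F) = I*sqrt(2) (E(F) = sqrt(-2 + (F - F)) = sqrt(-2 + 0) = sqrt(-2) = I*sqrt(2))
V = -7/4 (V = -3 + (1/4)*5 = -3 + 5/4 = -7/4 ≈ -1.7500)
((-1 + 5)/(7 + V) + 0)*E(5) = ((-1 + 5)/(7 - 7/4) + 0)*(I*sqrt(2)) = (4/(21/4) + 0)*(I*sqrt(2)) = (4*(4/21) + 0)*(I*sqrt(2)) = (16/21 + 0)*(I*sqrt(2)) = 16*(I*sqrt(2))/21 = 16*I*sqrt(2)/21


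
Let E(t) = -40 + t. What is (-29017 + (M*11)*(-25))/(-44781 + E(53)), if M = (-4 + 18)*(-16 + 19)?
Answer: 40567/44768 ≈ 0.90616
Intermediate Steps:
M = 42 (M = 14*3 = 42)
(-29017 + (M*11)*(-25))/(-44781 + E(53)) = (-29017 + (42*11)*(-25))/(-44781 + (-40 + 53)) = (-29017 + 462*(-25))/(-44781 + 13) = (-29017 - 11550)/(-44768) = -40567*(-1/44768) = 40567/44768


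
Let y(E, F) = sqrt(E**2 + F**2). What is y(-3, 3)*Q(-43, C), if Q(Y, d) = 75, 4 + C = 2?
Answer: 225*sqrt(2) ≈ 318.20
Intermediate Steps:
C = -2 (C = -4 + 2 = -2)
y(-3, 3)*Q(-43, C) = sqrt((-3)**2 + 3**2)*75 = sqrt(9 + 9)*75 = sqrt(18)*75 = (3*sqrt(2))*75 = 225*sqrt(2)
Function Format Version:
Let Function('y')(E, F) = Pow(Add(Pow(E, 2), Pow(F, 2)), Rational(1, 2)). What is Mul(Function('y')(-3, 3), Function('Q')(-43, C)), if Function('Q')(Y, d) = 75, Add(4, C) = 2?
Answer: Mul(225, Pow(2, Rational(1, 2))) ≈ 318.20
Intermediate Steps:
C = -2 (C = Add(-4, 2) = -2)
Mul(Function('y')(-3, 3), Function('Q')(-43, C)) = Mul(Pow(Add(Pow(-3, 2), Pow(3, 2)), Rational(1, 2)), 75) = Mul(Pow(Add(9, 9), Rational(1, 2)), 75) = Mul(Pow(18, Rational(1, 2)), 75) = Mul(Mul(3, Pow(2, Rational(1, 2))), 75) = Mul(225, Pow(2, Rational(1, 2)))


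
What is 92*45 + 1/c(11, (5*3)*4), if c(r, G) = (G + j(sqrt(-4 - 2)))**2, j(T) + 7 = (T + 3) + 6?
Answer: (-15889321*I + 513360*sqrt(6))/(2*(-1919*I + 62*sqrt(6))) ≈ 4140.0 - 2.0385e-5*I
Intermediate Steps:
j(T) = 2 + T (j(T) = -7 + ((T + 3) + 6) = -7 + ((3 + T) + 6) = -7 + (9 + T) = 2 + T)
c(r, G) = (2 + G + I*sqrt(6))**2 (c(r, G) = (G + (2 + sqrt(-4 - 2)))**2 = (G + (2 + sqrt(-6)))**2 = (G + (2 + I*sqrt(6)))**2 = (2 + G + I*sqrt(6))**2)
92*45 + 1/c(11, (5*3)*4) = 92*45 + 1/((2 + (5*3)*4 + I*sqrt(6))**2) = 4140 + 1/((2 + 15*4 + I*sqrt(6))**2) = 4140 + 1/((2 + 60 + I*sqrt(6))**2) = 4140 + 1/((62 + I*sqrt(6))**2) = 4140 + (62 + I*sqrt(6))**(-2)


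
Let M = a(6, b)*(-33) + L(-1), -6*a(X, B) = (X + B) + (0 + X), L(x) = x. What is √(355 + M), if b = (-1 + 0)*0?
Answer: 2*√105 ≈ 20.494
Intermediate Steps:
b = 0 (b = -1*0 = 0)
a(X, B) = -X/3 - B/6 (a(X, B) = -((X + B) + (0 + X))/6 = -((B + X) + X)/6 = -(B + 2*X)/6 = -X/3 - B/6)
M = 65 (M = (-⅓*6 - ⅙*0)*(-33) - 1 = (-2 + 0)*(-33) - 1 = -2*(-33) - 1 = 66 - 1 = 65)
√(355 + M) = √(355 + 65) = √420 = 2*√105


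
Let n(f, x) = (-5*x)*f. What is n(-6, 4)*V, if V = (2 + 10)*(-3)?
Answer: -4320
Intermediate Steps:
n(f, x) = -5*f*x
V = -36 (V = 12*(-3) = -36)
n(-6, 4)*V = -5*(-6)*4*(-36) = 120*(-36) = -4320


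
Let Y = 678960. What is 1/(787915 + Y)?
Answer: 1/1466875 ≈ 6.8172e-7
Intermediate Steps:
1/(787915 + Y) = 1/(787915 + 678960) = 1/1466875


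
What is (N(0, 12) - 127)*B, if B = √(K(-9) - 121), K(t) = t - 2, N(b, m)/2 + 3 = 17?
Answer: -198*I*√33 ≈ -1137.4*I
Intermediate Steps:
N(b, m) = 28 (N(b, m) = -6 + 2*17 = -6 + 34 = 28)
K(t) = -2 + t
B = 2*I*√33 (B = √((-2 - 9) - 121) = √(-11 - 121) = √(-132) = 2*I*√33 ≈ 11.489*I)
(N(0, 12) - 127)*B = (28 - 127)*(2*I*√33) = -198*I*√33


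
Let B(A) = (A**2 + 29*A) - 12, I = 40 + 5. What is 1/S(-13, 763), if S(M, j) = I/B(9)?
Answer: 22/3 ≈ 7.3333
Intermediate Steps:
I = 45
B(A) = -12 + A**2 + 29*A
S(M, j) = 3/22 (S(M, j) = 45/(-12 + 9**2 + 29*9) = 45/(-12 + 81 + 261) = 45/330 = 45*(1/330) = 3/22)
1/S(-13, 763) = 1/(3/22) = 22/3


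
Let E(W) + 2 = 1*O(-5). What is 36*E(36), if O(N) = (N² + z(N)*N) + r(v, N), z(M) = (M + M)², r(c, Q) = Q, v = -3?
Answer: -17352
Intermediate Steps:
z(M) = 4*M² (z(M) = (2*M)² = 4*M²)
O(N) = N + N² + 4*N³ (O(N) = (N² + (4*N²)*N) + N = (N² + 4*N³) + N = N + N² + 4*N³)
E(W) = -482 (E(W) = -2 + 1*(-5*(1 - 5 + 4*(-5)²)) = -2 + 1*(-5*(1 - 5 + 4*25)) = -2 + 1*(-5*(1 - 5 + 100)) = -2 + 1*(-5*96) = -2 + 1*(-480) = -2 - 480 = -482)
36*E(36) = 36*(-482) = -17352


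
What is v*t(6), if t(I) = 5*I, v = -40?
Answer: -1200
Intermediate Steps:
v*t(6) = -200*6 = -40*30 = -1200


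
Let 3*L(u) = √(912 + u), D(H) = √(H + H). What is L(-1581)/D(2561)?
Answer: I*√3426618/15366 ≈ 0.12047*I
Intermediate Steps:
D(H) = √2*√H (D(H) = √(2*H) = √2*√H)
L(u) = √(912 + u)/3
L(-1581)/D(2561) = (√(912 - 1581)/3)/((√2*√2561)) = (√(-669)/3)/(√5122) = ((I*√669)/3)*(√5122/5122) = (I*√669/3)*(√5122/5122) = I*√3426618/15366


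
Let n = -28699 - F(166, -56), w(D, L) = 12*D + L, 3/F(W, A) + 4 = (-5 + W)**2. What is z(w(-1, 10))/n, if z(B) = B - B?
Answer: 0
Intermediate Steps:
F(W, A) = 3/(-4 + (-5 + W)**2)
w(D, L) = L + 12*D
n = -247930662/8639 (n = -28699 - 3/(-4 + (-5 + 166)**2) = -28699 - 3/(-4 + 161**2) = -28699 - 3/(-4 + 25921) = -28699 - 3/25917 = -28699 - 1*1/8639 = -28699 - 1/8639 = -247930662/8639 ≈ -28699.)
z(B) = 0
z(w(-1, 10))/n = 0/(-247930662/8639) = 0*(-8639/247930662) = 0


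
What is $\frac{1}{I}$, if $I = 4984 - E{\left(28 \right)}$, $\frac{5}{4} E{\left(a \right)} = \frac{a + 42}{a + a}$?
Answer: $\frac{1}{4983} \approx 0.00020068$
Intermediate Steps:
$E{\left(a \right)} = \frac{2 \left(42 + a\right)}{5 a}$ ($E{\left(a \right)} = \frac{4 \frac{a + 42}{a + a}}{5} = \frac{4 \frac{42 + a}{2 a}}{5} = \frac{2 \left(42 + a\right)}{5 a}$)
$I = 4983$ ($I = 4984 - \frac{2 \left(42 + 28\right)}{5 \cdot 28} = 4984 - \frac{2}{5} \cdot \frac{1}{28} \cdot 70 = 4984 - 1 = 4983$)
$\frac{1}{I} = \frac{1}{4983}$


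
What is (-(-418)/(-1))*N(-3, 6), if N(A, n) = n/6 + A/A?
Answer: -836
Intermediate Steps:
N(A, n) = 1 + n/6 (N(A, n) = n*(⅙) + 1 = n/6 + 1 = 1 + n/6)
(-(-418)/(-1))*N(-3, 6) = (-(-418)/(-1))*(1 + (⅙)*6) = (-(-418)*(-1))*(1 + 1) = -38*11*2 = -418*2 = -836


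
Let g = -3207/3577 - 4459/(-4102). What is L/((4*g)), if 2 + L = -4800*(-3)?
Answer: 7544991139/399247 ≈ 18898.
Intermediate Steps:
g = 399247/2096122 (g = -3207*1/3577 - 4459*(-1/4102) = -3207/3577 + 637/586 = 399247/2096122 ≈ 0.19047)
L = 14398 (L = -2 - 4800*(-3) = -2 + 14400 = 14398)
L/((4*g)) = 14398/((4*(399247/2096122))) = 14398/(798494/1048061) = 14398*(1048061/798494) = 7544991139/399247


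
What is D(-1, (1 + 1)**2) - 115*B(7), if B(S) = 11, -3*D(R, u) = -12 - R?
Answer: -3784/3 ≈ -1261.3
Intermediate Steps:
D(R, u) = 4 + R/3 (D(R, u) = -(-12 - R)/3 = 4 + R/3)
D(-1, (1 + 1)**2) - 115*B(7) = (4 + (1/3)*(-1)) - 115*11 = (4 - 1/3) - 1265 = 11/3 - 1265 = -3784/3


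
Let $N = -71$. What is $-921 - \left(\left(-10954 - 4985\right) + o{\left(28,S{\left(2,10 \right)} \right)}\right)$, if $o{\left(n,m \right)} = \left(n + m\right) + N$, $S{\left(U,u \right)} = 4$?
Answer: $15057$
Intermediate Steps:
$o{\left(n,m \right)} = -71 + m + n$ ($o{\left(n,m \right)} = \left(n + m\right) - 71 = \left(m + n\right) - 71 = -71 + m + n$)
$-921 - \left(\left(-10954 - 4985\right) + o{\left(28,S{\left(2,10 \right)} \right)}\right) = -921 - \left(\left(-10954 - 4985\right) + \left(-71 + 4 + 28\right)\right) = -921 - \left(-15939 - 39\right) = -921 - -15978 = -921 + 15978 = 15057$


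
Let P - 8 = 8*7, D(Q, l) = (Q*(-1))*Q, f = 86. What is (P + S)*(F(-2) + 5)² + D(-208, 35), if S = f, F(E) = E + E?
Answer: -43114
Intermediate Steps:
F(E) = 2*E
S = 86
D(Q, l) = -Q² (D(Q, l) = (-Q)*Q = -Q²)
P = 64 (P = 8 + 8*7 = 8 + 56 = 64)
(P + S)*(F(-2) + 5)² + D(-208, 35) = (64 + 86)*(2*(-2) + 5)² - 1*(-208)² = 150*(-4 + 5)² - 1*43264 = 150*1² - 43264 = 150*1 - 43264 = 150 - 43264 = -43114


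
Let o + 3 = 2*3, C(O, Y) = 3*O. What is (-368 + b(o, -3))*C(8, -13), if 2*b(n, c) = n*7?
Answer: -8580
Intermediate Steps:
o = 3 (o = -3 + 2*3 = -3 + 6 = 3)
b(n, c) = 7*n/2 (b(n, c) = (n*7)/2 = (7*n)/2 = 7*n/2)
(-368 + b(o, -3))*C(8, -13) = (-368 + (7/2)*3)*(3*8) = (-368 + 21/2)*24 = -715/2*24 = -8580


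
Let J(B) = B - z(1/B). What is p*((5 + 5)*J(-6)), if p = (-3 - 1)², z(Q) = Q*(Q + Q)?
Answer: -8720/9 ≈ -968.89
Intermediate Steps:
z(Q) = 2*Q² (z(Q) = Q*(2*Q) = 2*Q²)
J(B) = B - 2/B² (J(B) = B - 2*(1/B)² = B - 2/B²)
p = 16 (p = (-4)² = 16)
p*((5 + 5)*J(-6)) = 16*((5 + 5)*(-6 - 2/(-6)²)) = 16*(10*(-6 - 2*1/36)) = 16*(10*(-6 - 1/18)) = 16*(10*(-109/18)) = 16*(-545/9) = -8720/9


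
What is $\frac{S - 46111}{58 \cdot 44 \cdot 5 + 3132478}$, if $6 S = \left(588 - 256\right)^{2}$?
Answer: $- \frac{83221}{9435714} \approx -0.0088198$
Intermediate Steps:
$S = \frac{55112}{3}$ ($S = \frac{\left(588 - 256\right)^{2}}{6} = \frac{332^{2}}{6} = \frac{1}{6} \cdot 110224 = \frac{55112}{3} \approx 18371.0$)
$\frac{S - 46111}{58 \cdot 44 \cdot 5 + 3132478} = \frac{\frac{55112}{3} - 46111}{58 \cdot 44 \cdot 5 + 3132478} = - \frac{83221}{3 \left(2552 \cdot 5 + 3132478\right)} = - \frac{83221}{3 \left(12760 + 3132478\right)} = - \frac{83221}{3 \cdot 3145238} = \left(- \frac{83221}{3}\right) \frac{1}{3145238} = - \frac{83221}{9435714}$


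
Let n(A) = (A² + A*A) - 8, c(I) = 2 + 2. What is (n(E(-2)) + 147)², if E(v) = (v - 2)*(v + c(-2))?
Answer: 71289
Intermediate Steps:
c(I) = 4
E(v) = (-2 + v)*(4 + v) (E(v) = (v - 2)*(v + 4) = (-2 + v)*(4 + v))
n(A) = -8 + 2*A² (n(A) = (A² + A²) - 8 = 2*A² - 8 = -8 + 2*A²)
(n(E(-2)) + 147)² = ((-8 + 2*(-8 + (-2)² + 2*(-2))²) + 147)² = ((-8 + 2*(-8 + 4 - 4)²) + 147)² = ((-8 + 2*(-8)²) + 147)² = ((-8 + 2*64) + 147)² = ((-8 + 128) + 147)² = (120 + 147)² = 267² = 71289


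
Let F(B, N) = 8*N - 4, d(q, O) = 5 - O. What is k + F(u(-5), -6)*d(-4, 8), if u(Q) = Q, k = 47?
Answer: 203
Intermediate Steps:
F(B, N) = -4 + 8*N
k + F(u(-5), -6)*d(-4, 8) = 47 + (-4 + 8*(-6))*(5 - 1*8) = 47 + (-4 - 48)*(5 - 8) = 47 - 52*(-3) = 47 + 156 = 203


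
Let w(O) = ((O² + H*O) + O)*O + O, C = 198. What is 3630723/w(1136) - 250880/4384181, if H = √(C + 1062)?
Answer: -64920881058389833063/1185833021372526755152 - 21784338*√35/1666689781729 ≈ -0.054824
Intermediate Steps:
H = 6*√35 (H = √(198 + 1062) = √1260 = 6*√35 ≈ 35.496)
w(O) = O + O*(O + O² + 6*O*√35) (w(O) = ((O² + (6*√35)*O) + O)*O + O = ((O² + 6*O*√35) + O)*O + O = (O + O² + 6*O*√35)*O + O = O*(O + O² + 6*O*√35) + O = O + O*(O + O² + 6*O*√35))
3630723/w(1136) - 250880/4384181 = 3630723/((1136*(1 + 1136 + 1136² + 6*1136*√35))) - 250880/4384181 = 3630723/((1136*(1 + 1136 + 1290496 + 6816*√35))) - 250880*1/4384181 = 3630723/((1136*(1291633 + 6816*√35))) - 250880/4384181 = 3630723/(1467295088 + 7742976*√35) - 250880/4384181 = -250880/4384181 + 3630723/(1467295088 + 7742976*√35)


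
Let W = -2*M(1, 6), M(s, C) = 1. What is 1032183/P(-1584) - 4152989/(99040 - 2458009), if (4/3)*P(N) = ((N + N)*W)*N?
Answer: 118622873275/73071423744 ≈ 1.6234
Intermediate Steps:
W = -2 (W = -2*1 = -2)
P(N) = -3*N**2 (P(N) = 3*(((N + N)*(-2))*N)/4 = 3*(((2*N)*(-2))*N)/4 = 3*((-4*N)*N)/4 = 3*(-4*N**2)/4 = -3*N**2)
1032183/P(-1584) - 4152989/(99040 - 2458009) = 1032183/((-3*(-1584)**2)) - 4152989/(99040 - 2458009) = 1032183/((-3*2509056)) - 4152989/(-2358969) = 1032183/(-7527168) - 4152989*(-1/2358969) = 1032183*(-1/7527168) + 4152989/2358969 = -12743/92928 + 4152989/2358969 = 118622873275/73071423744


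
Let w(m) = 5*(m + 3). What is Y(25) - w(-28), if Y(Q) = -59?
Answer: 66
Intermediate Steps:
w(m) = 15 + 5*m (w(m) = 5*(3 + m) = 15 + 5*m)
Y(25) - w(-28) = -59 - (15 + 5*(-28)) = -59 - (15 - 140) = -59 - 1*(-125) = -59 + 125 = 66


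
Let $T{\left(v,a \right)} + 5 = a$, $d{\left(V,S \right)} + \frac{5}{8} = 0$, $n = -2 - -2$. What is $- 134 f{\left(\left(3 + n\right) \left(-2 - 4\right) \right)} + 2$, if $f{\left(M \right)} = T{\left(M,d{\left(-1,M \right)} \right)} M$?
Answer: $- \frac{27131}{2} \approx -13566.0$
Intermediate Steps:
$n = 0$ ($n = -2 + 2 = 0$)
$d{\left(V,S \right)} = - \frac{5}{8}$ ($d{\left(V,S \right)} = - \frac{5}{8} + 0 = - \frac{5}{8}$)
$T{\left(v,a \right)} = -5 + a$
$f{\left(M \right)} = - \frac{45 M}{8}$ ($f{\left(M \right)} = \left(-5 - \frac{5}{8}\right) M = - \frac{45 M}{8}$)
$- 134 f{\left(\left(3 + n\right) \left(-2 - 4\right) \right)} + 2 = - 134 \left(- \frac{45 \left(3 + 0\right) \left(-2 - 4\right)}{8}\right) + 2 = - 134 \left(- \frac{45 \cdot 3 \left(-6\right)}{8}\right) + 2 = - 134 \left(\left(- \frac{45}{8}\right) \left(-18\right)\right) + 2 = \left(-134\right) \frac{405}{4} + 2 = - \frac{27135}{2} + 2 = - \frac{27131}{2}$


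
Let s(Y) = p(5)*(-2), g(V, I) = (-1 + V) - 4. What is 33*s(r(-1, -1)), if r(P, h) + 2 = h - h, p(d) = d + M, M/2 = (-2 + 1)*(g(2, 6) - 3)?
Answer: -1122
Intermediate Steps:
g(V, I) = -5 + V
M = 12 (M = 2*((-2 + 1)*((-5 + 2) - 3)) = 2*(-(-3 - 3)) = 2*(-1*(-6)) = 2*6 = 12)
p(d) = 12 + d (p(d) = d + 12 = 12 + d)
r(P, h) = -2 (r(P, h) = -2 + (h - h) = -2 + 0 = -2)
s(Y) = -34 (s(Y) = (12 + 5)*(-2) = 17*(-2) = -34)
33*s(r(-1, -1)) = 33*(-34) = -1122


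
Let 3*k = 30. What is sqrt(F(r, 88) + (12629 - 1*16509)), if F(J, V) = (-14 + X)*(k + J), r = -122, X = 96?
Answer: 2*I*sqrt(3266) ≈ 114.3*I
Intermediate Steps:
k = 10 (k = (1/3)*30 = 10)
F(J, V) = 820 + 82*J (F(J, V) = (-14 + 96)*(10 + J) = 82*(10 + J) = 820 + 82*J)
sqrt(F(r, 88) + (12629 - 1*16509)) = sqrt((820 + 82*(-122)) + (12629 - 1*16509)) = sqrt((820 - 10004) + (12629 - 16509)) = sqrt(-9184 - 3880) = sqrt(-13064) = 2*I*sqrt(3266)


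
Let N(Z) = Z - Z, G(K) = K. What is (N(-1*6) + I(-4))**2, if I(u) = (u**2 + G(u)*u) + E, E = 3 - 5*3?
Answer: 400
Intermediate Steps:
E = -12 (E = 3 - 15 = -12)
I(u) = -12 + 2*u**2 (I(u) = (u**2 + u*u) - 12 = (u**2 + u**2) - 12 = 2*u**2 - 12 = -12 + 2*u**2)
N(Z) = 0
(N(-1*6) + I(-4))**2 = (0 + (-12 + 2*(-4)**2))**2 = (0 + (-12 + 2*16))**2 = (0 + (-12 + 32))**2 = (0 + 20)**2 = 20**2 = 400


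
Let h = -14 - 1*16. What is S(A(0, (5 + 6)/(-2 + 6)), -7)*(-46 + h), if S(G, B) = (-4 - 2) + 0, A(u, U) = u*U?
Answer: 456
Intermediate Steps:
A(u, U) = U*u
S(G, B) = -6 (S(G, B) = -6 + 0 = -6)
h = -30 (h = -14 - 16 = -30)
S(A(0, (5 + 6)/(-2 + 6)), -7)*(-46 + h) = -6*(-46 - 30) = -6*(-76) = 456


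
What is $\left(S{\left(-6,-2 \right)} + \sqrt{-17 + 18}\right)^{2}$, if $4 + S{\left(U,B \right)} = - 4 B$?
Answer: $25$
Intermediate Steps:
$S{\left(U,B \right)} = -4 - 4 B$
$\left(S{\left(-6,-2 \right)} + \sqrt{-17 + 18}\right)^{2} = \left(\left(-4 - -8\right) + \sqrt{-17 + 18}\right)^{2} = \left(\left(-4 + 8\right) + \sqrt{1}\right)^{2} = \left(4 + 1\right)^{2} = 5^{2} = 25$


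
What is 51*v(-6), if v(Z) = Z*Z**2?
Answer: -11016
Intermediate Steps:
v(Z) = Z**3
51*v(-6) = 51*(-6)**3 = 51*(-216) = -11016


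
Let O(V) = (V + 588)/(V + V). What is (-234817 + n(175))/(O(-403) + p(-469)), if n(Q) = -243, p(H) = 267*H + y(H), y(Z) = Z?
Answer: 189458360/101307937 ≈ 1.8701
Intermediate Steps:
p(H) = 268*H (p(H) = 267*H + H = 268*H)
O(V) = (588 + V)/(2*V) (O(V) = (588 + V)/((2*V)) = (588 + V)*(1/(2*V)) = (588 + V)/(2*V))
(-234817 + n(175))/(O(-403) + p(-469)) = (-234817 - 243)/((1/2)*(588 - 403)/(-403) + 268*(-469)) = -235060/((1/2)*(-1/403)*185 - 125692) = -235060/(-185/806 - 125692) = -235060/(-101307937/806) = -235060*(-806/101307937) = 189458360/101307937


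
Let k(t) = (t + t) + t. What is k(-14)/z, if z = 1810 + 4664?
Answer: -7/1079 ≈ -0.0064875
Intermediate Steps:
z = 6474
k(t) = 3*t (k(t) = 2*t + t = 3*t)
k(-14)/z = (3*(-14))/6474 = -42*1/6474 = -7/1079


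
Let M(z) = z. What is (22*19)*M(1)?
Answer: 418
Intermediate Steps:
(22*19)*M(1) = (22*19)*1 = 418*1 = 418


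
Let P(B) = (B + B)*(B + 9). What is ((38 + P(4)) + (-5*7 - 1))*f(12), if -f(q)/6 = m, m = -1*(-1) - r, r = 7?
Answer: 3816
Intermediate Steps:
P(B) = 2*B*(9 + B) (P(B) = (2*B)*(9 + B) = 2*B*(9 + B))
m = -6 (m = -1*(-1) - 1*7 = 1 - 7 = -6)
f(q) = 36 (f(q) = -6*(-6) = 36)
((38 + P(4)) + (-5*7 - 1))*f(12) = ((38 + 2*4*(9 + 4)) + (-5*7 - 1))*36 = ((38 + 2*4*13) + (-35 - 1))*36 = ((38 + 104) - 36)*36 = (142 - 36)*36 = 106*36 = 3816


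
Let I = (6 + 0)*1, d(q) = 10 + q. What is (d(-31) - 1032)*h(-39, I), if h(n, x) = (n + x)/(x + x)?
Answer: 11583/4 ≈ 2895.8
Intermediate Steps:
I = 6 (I = 6*1 = 6)
h(n, x) = (n + x)/(2*x) (h(n, x) = (n + x)/((2*x)) = (n + x)*(1/(2*x)) = (n + x)/(2*x))
(d(-31) - 1032)*h(-39, I) = ((10 - 31) - 1032)*((1/2)*(-39 + 6)/6) = (-21 - 1032)*((1/2)*(1/6)*(-33)) = -1053*(-11/4) = 11583/4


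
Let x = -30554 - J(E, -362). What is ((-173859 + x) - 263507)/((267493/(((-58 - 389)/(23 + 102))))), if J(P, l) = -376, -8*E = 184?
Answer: 208992168/33436625 ≈ 6.2504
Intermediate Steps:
E = -23 (E = -⅛*184 = -23)
x = -30178 (x = -30554 - 1*(-376) = -30554 + 376 = -30178)
((-173859 + x) - 263507)/((267493/(((-58 - 389)/(23 + 102))))) = ((-173859 - 30178) - 263507)/((267493/(((-58 - 389)/(23 + 102))))) = (-204037 - 263507)/((267493/((-447/125)))) = -467544/(267493/((-447*1/125))) = -467544/(267493/(-447/125)) = -467544/(267493*(-125/447)) = -467544/(-33436625/447) = -467544*(-447/33436625) = 208992168/33436625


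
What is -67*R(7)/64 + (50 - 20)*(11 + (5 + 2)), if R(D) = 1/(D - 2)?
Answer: 172733/320 ≈ 539.79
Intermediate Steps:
R(D) = 1/(-2 + D)
-67*R(7)/64 + (50 - 20)*(11 + (5 + 2)) = -67/((-2 + 7)*64) + (50 - 20)*(11 + (5 + 2)) = -67/(5*64) + 30*(11 + 7) = -67/(5*64) + 30*18 = -67*1/320 + 540 = -67/320 + 540 = 172733/320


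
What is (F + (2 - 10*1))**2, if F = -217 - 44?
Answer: 72361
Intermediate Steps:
F = -261
(F + (2 - 10*1))**2 = (-261 + (2 - 10*1))**2 = (-261 + (2 - 10))**2 = (-261 - 8)**2 = (-269)**2 = 72361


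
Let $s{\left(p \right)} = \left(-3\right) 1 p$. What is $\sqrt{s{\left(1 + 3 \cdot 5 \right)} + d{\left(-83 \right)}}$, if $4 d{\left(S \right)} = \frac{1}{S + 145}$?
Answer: $\frac{i \sqrt{737986}}{124} \approx 6.9279 i$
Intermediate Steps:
$d{\left(S \right)} = \frac{1}{4 \left(145 + S\right)}$ ($d{\left(S \right)} = \frac{1}{4 \left(S + 145\right)} = \frac{1}{4 \left(145 + S\right)}$)
$s{\left(p \right)} = - 3 p$
$\sqrt{s{\left(1 + 3 \cdot 5 \right)} + d{\left(-83 \right)}} = \sqrt{- 3 \left(1 + 3 \cdot 5\right) + \frac{1}{4 \left(145 - 83\right)}} = \sqrt{- 3 \left(1 + 15\right) + \frac{1}{4 \cdot 62}} = \sqrt{\left(-3\right) 16 + \frac{1}{4} \cdot \frac{1}{62}} = \sqrt{-48 + \frac{1}{248}} = \sqrt{- \frac{11903}{248}} = \frac{i \sqrt{737986}}{124}$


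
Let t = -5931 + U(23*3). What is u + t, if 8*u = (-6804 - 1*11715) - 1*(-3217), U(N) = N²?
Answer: -12331/4 ≈ -3082.8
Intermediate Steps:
u = -7651/4 (u = ((-6804 - 1*11715) - 1*(-3217))/8 = ((-6804 - 11715) + 3217)/8 = (-18519 + 3217)/8 = (⅛)*(-15302) = -7651/4 ≈ -1912.8)
t = -1170 (t = -5931 + (23*3)² = -5931 + 69² = -5931 + 4761 = -1170)
u + t = -7651/4 - 1170 = -12331/4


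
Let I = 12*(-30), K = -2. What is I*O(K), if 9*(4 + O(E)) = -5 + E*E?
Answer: 1480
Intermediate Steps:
O(E) = -41/9 + E²/9 (O(E) = -4 + (-5 + E*E)/9 = -4 + (-5 + E²)/9 = -4 + (-5/9 + E²/9) = -41/9 + E²/9)
I = -360
I*O(K) = -360*(-41/9 + (⅑)*(-2)²) = -360*(-41/9 + (⅑)*4) = -360*(-41/9 + 4/9) = -360*(-37/9) = 1480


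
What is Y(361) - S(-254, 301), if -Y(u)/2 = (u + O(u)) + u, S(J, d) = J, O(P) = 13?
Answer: -1216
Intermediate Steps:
Y(u) = -26 - 4*u (Y(u) = -2*((u + 13) + u) = -2*((13 + u) + u) = -2*(13 + 2*u) = -26 - 4*u)
Y(361) - S(-254, 301) = (-26 - 4*361) - 1*(-254) = (-26 - 1444) + 254 = -1470 + 254 = -1216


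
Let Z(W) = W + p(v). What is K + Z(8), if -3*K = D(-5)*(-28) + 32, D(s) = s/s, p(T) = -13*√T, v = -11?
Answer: 20/3 - 13*I*√11 ≈ 6.6667 - 43.116*I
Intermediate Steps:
D(s) = 1
K = -4/3 (K = -(1*(-28) + 32)/3 = -(-28 + 32)/3 = -⅓*4 = -4/3 ≈ -1.3333)
Z(W) = W - 13*I*√11
K + Z(8) = -4/3 + (8 - 13*I*√11) = 20/3 - 13*I*√11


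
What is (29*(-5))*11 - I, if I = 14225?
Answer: -15820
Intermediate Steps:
(29*(-5))*11 - I = (29*(-5))*11 - 1*14225 = -145*11 - 14225 = -1595 - 14225 = -15820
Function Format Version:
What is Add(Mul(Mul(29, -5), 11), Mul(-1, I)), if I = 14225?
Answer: -15820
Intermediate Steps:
Add(Mul(Mul(29, -5), 11), Mul(-1, I)) = Add(Mul(Mul(29, -5), 11), Mul(-1, 14225)) = Add(Mul(-145, 11), -14225) = Add(-1595, -14225) = -15820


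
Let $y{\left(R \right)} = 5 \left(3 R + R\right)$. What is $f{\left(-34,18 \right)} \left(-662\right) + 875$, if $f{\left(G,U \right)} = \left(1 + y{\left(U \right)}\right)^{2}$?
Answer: $-86271627$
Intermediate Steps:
$y{\left(R \right)} = 20 R$ ($y{\left(R \right)} = 5 \cdot 4 R = 20 R$)
$f{\left(G,U \right)} = \left(1 + 20 U\right)^{2}$
$f{\left(-34,18 \right)} \left(-662\right) + 875 = \left(1 + 20 \cdot 18\right)^{2} \left(-662\right) + 875 = \left(1 + 360\right)^{2} \left(-662\right) + 875 = 361^{2} \left(-662\right) + 875 = 130321 \left(-662\right) + 875 = -86272502 + 875 = -86271627$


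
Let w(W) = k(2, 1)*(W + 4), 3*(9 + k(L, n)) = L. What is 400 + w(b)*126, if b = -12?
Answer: 8800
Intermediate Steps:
k(L, n) = -9 + L/3
w(W) = -100/3 - 25*W/3 (w(W) = (-9 + (⅓)*2)*(W + 4) = (-9 + ⅔)*(4 + W) = -25*(4 + W)/3 = -100/3 - 25*W/3)
400 + w(b)*126 = 400 + (-100/3 - 25/3*(-12))*126 = 400 + (-100/3 + 100)*126 = 400 + (200/3)*126 = 400 + 8400 = 8800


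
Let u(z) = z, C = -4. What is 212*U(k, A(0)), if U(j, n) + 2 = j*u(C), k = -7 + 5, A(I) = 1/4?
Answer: 1272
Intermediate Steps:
A(I) = 1/4
k = -2
U(j, n) = -2 - 4*j (U(j, n) = -2 + j*(-4) = -2 - 4*j)
212*U(k, A(0)) = 212*(-2 - 4*(-2)) = 212*(-2 + 8) = 212*6 = 1272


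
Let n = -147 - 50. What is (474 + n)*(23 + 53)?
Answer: 21052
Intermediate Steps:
n = -197
(474 + n)*(23 + 53) = (474 - 197)*(23 + 53) = 277*76 = 21052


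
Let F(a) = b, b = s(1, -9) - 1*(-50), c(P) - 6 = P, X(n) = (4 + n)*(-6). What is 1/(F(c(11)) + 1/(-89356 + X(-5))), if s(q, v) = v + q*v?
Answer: 89350/2859199 ≈ 0.031250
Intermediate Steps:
X(n) = -24 - 6*n
c(P) = 6 + P
b = 32 (b = -9*(1 + 1) - 1*(-50) = -9*2 + 50 = -18 + 50 = 32)
F(a) = 32
1/(F(c(11)) + 1/(-89356 + X(-5))) = 1/(32 + 1/(-89356 + (-24 - 6*(-5)))) = 1/(32 + 1/(-89356 + (-24 + 30))) = 1/(32 + 1/(-89356 + 6)) = 1/(32 + 1/(-89350)) = 1/(32 - 1/89350) = 1/(2859199/89350) = 89350/2859199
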